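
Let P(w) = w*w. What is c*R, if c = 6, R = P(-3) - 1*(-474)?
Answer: 2898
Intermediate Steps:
P(w) = w²
R = 483 (R = (-3)² - 1*(-474) = 9 + 474 = 483)
c*R = 6*483 = 2898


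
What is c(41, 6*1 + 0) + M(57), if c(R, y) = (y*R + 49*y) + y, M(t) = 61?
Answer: 607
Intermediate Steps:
c(R, y) = 50*y + R*y (c(R, y) = (R*y + 49*y) + y = (49*y + R*y) + y = 50*y + R*y)
c(41, 6*1 + 0) + M(57) = (6*1 + 0)*(50 + 41) + 61 = (6 + 0)*91 + 61 = 6*91 + 61 = 546 + 61 = 607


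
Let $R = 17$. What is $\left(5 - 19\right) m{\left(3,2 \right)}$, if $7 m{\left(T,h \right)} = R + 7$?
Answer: $-48$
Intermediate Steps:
$m{\left(T,h \right)} = \frac{24}{7}$ ($m{\left(T,h \right)} = \frac{17 + 7}{7} = \frac{1}{7} \cdot 24 = \frac{24}{7}$)
$\left(5 - 19\right) m{\left(3,2 \right)} = \left(5 - 19\right) \frac{24}{7} = \left(-14\right) \frac{24}{7} = -48$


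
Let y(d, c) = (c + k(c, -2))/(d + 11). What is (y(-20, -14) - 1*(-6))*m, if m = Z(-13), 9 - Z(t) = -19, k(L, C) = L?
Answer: 2296/9 ≈ 255.11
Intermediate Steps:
Z(t) = 28 (Z(t) = 9 - 1*(-19) = 9 + 19 = 28)
m = 28
y(d, c) = 2*c/(11 + d) (y(d, c) = (c + c)/(d + 11) = (2*c)/(11 + d) = 2*c/(11 + d))
(y(-20, -14) - 1*(-6))*m = (2*(-14)/(11 - 20) - 1*(-6))*28 = (2*(-14)/(-9) + 6)*28 = (2*(-14)*(-⅑) + 6)*28 = (28/9 + 6)*28 = (82/9)*28 = 2296/9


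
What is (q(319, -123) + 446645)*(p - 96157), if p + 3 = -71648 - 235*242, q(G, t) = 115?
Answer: -100377143280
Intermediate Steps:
p = -128521 (p = -3 + (-71648 - 235*242) = -3 + (-71648 - 56870) = -3 - 128518 = -128521)
(q(319, -123) + 446645)*(p - 96157) = (115 + 446645)*(-128521 - 96157) = 446760*(-224678) = -100377143280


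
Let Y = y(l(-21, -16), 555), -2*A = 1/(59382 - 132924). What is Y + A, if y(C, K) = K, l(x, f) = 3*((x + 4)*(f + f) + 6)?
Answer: 81631621/147084 ≈ 555.00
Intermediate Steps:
A = 1/147084 (A = -1/(2*(59382 - 132924)) = -1/2/(-73542) = -1/2*(-1/73542) = 1/147084 ≈ 6.7988e-6)
l(x, f) = 18 + 6*f*(4 + x) (l(x, f) = 3*((4 + x)*(2*f) + 6) = 3*(2*f*(4 + x) + 6) = 3*(6 + 2*f*(4 + x)) = 18 + 6*f*(4 + x))
Y = 555
Y + A = 555 + 1/147084 = 81631621/147084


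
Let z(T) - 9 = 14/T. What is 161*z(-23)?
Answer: 1351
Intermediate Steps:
z(T) = 9 + 14/T
161*z(-23) = 161*(9 + 14/(-23)) = 161*(9 + 14*(-1/23)) = 161*(9 - 14/23) = 161*(193/23) = 1351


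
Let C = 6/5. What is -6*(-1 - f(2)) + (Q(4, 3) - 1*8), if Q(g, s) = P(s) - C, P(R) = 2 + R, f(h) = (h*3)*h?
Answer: 369/5 ≈ 73.800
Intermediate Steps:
C = 6/5 (C = 6*(⅕) = 6/5 ≈ 1.2000)
f(h) = 3*h² (f(h) = (3*h)*h = 3*h²)
Q(g, s) = ⅘ + s (Q(g, s) = (2 + s) - 1*6/5 = (2 + s) - 6/5 = ⅘ + s)
-6*(-1 - f(2)) + (Q(4, 3) - 1*8) = -6*(-1 - 3*2²) + ((⅘ + 3) - 1*8) = -6*(-1 - 3*4) + (19/5 - 8) = -6*(-1 - 1*12) - 21/5 = -6*(-1 - 12) - 21/5 = -6*(-13) - 21/5 = 78 - 21/5 = 369/5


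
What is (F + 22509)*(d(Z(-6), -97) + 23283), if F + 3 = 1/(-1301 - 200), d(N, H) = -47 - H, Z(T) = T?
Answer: 788223856165/1501 ≈ 5.2513e+8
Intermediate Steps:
F = -4504/1501 (F = -3 + 1/(-1301 - 200) = -3 + 1/(-1501) = -3 - 1/1501 = -4504/1501 ≈ -3.0007)
(F + 22509)*(d(Z(-6), -97) + 23283) = (-4504/1501 + 22509)*((-47 - 1*(-97)) + 23283) = 33781505*((-47 + 97) + 23283)/1501 = 33781505*(50 + 23283)/1501 = (33781505/1501)*23333 = 788223856165/1501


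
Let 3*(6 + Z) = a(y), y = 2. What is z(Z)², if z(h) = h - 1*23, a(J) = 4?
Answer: 6889/9 ≈ 765.44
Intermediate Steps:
Z = -14/3 (Z = -6 + (⅓)*4 = -6 + 4/3 = -14/3 ≈ -4.6667)
z(h) = -23 + h (z(h) = h - 23 = -23 + h)
z(Z)² = (-23 - 14/3)² = (-83/3)² = 6889/9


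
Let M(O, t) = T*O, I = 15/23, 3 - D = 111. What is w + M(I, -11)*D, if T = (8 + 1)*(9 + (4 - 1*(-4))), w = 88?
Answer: -245836/23 ≈ -10689.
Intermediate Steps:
D = -108 (D = 3 - 1*111 = 3 - 111 = -108)
I = 15/23 (I = 15*(1/23) = 15/23 ≈ 0.65217)
T = 153 (T = 9*(9 + (4 + 4)) = 9*(9 + 8) = 9*17 = 153)
M(O, t) = 153*O
w + M(I, -11)*D = 88 + (153*(15/23))*(-108) = 88 + (2295/23)*(-108) = 88 - 247860/23 = -245836/23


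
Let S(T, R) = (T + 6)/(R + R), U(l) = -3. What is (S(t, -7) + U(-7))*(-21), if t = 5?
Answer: 159/2 ≈ 79.500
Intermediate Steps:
S(T, R) = (6 + T)/(2*R) (S(T, R) = (6 + T)/((2*R)) = (6 + T)*(1/(2*R)) = (6 + T)/(2*R))
(S(t, -7) + U(-7))*(-21) = ((½)*(6 + 5)/(-7) - 3)*(-21) = ((½)*(-⅐)*11 - 3)*(-21) = (-11/14 - 3)*(-21) = -53/14*(-21) = 159/2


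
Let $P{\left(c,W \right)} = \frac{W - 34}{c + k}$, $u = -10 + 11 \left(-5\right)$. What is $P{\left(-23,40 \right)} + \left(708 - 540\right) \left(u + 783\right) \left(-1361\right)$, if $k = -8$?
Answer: $- \frac{5089247190}{31} \approx -1.6417 \cdot 10^{8}$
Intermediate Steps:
$u = -65$ ($u = -10 - 55 = -65$)
$P{\left(c,W \right)} = \frac{-34 + W}{-8 + c}$ ($P{\left(c,W \right)} = \frac{W - 34}{c - 8} = \frac{-34 + W}{-8 + c}$)
$P{\left(-23,40 \right)} + \left(708 - 540\right) \left(u + 783\right) \left(-1361\right) = \frac{-34 + 40}{-8 - 23} + \left(708 - 540\right) \left(-65 + 783\right) \left(-1361\right) = \frac{1}{-31} \cdot 6 + 168 \cdot 718 \left(-1361\right) = \left(- \frac{1}{31}\right) 6 + 120624 \left(-1361\right) = - \frac{6}{31} - 164169264 = - \frac{5089247190}{31}$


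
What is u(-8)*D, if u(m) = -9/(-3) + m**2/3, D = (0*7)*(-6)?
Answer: 0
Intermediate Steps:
D = 0 (D = 0*(-6) = 0)
u(m) = 3 + m**2/3 (u(m) = -9*(-1/3) + m**2*(1/3) = 3 + m**2/3)
u(-8)*D = (3 + (1/3)*(-8)**2)*0 = (3 + (1/3)*64)*0 = (3 + 64/3)*0 = (73/3)*0 = 0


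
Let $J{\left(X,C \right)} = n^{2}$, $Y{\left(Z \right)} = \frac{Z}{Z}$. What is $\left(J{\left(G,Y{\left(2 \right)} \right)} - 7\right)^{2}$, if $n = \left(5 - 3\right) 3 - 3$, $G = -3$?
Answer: $4$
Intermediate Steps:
$n = 3$ ($n = 2 \cdot 3 - 3 = 6 - 3 = 3$)
$Y{\left(Z \right)} = 1$
$J{\left(X,C \right)} = 9$ ($J{\left(X,C \right)} = 3^{2} = 9$)
$\left(J{\left(G,Y{\left(2 \right)} \right)} - 7\right)^{2} = \left(9 - 7\right)^{2} = 2^{2} = 4$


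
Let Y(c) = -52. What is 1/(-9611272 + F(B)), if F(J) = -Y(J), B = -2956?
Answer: -1/9611220 ≈ -1.0405e-7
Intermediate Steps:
F(J) = 52 (F(J) = -1*(-52) = 52)
1/(-9611272 + F(B)) = 1/(-9611272 + 52) = 1/(-9611220) = -1/9611220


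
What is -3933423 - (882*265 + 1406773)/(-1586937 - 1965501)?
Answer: -13973239694771/3552438 ≈ -3.9334e+6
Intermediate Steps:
-3933423 - (882*265 + 1406773)/(-1586937 - 1965501) = -3933423 - (233730 + 1406773)/(-3552438) = -3933423 - 1640503*(-1)/3552438 = -3933423 - 1*(-1640503/3552438) = -3933423 + 1640503/3552438 = -13973239694771/3552438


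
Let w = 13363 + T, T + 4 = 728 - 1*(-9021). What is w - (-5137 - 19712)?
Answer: 47957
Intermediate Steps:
T = 9745 (T = -4 + (728 - 1*(-9021)) = -4 + (728 + 9021) = -4 + 9749 = 9745)
w = 23108 (w = 13363 + 9745 = 23108)
w - (-5137 - 19712) = 23108 - (-5137 - 19712) = 23108 - 1*(-24849) = 23108 + 24849 = 47957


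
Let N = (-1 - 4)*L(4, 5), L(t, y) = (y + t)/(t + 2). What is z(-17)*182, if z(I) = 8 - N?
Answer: 2821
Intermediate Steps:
L(t, y) = (t + y)/(2 + t)
N = -15/2 (N = (-1 - 4)*((4 + 5)/(2 + 4)) = -5*9/6 = -5*3/2 = -15/2 ≈ -7.5000)
z(I) = 31/2 (z(I) = 8 - 1*(-15/2) = 8 + 15/2 = 31/2)
z(-17)*182 = (31/2)*182 = 2821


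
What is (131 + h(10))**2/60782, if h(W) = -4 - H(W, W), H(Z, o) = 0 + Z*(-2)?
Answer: 21609/60782 ≈ 0.35552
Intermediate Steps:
H(Z, o) = -2*Z (H(Z, o) = 0 - 2*Z = -2*Z)
h(W) = -4 + 2*W (h(W) = -4 - (-2)*W = -4 + 2*W)
(131 + h(10))**2/60782 = (131 + (-4 + 2*10))**2/60782 = (131 + (-4 + 20))**2*(1/60782) = (131 + 16)**2*(1/60782) = 147**2*(1/60782) = 21609*(1/60782) = 21609/60782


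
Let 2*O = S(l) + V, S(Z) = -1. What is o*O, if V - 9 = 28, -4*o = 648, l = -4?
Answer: -2916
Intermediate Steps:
o = -162 (o = -¼*648 = -162)
V = 37 (V = 9 + 28 = 37)
O = 18 (O = (-1 + 37)/2 = (½)*36 = 18)
o*O = -162*18 = -2916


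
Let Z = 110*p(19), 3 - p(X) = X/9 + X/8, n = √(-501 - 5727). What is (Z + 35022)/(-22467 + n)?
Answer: -9397998523/6057267804 - 1254907*I*√173/3028633902 ≈ -1.5515 - 0.0054499*I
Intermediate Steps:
n = 6*I*√173 (n = √(-6228) = 6*I*√173 ≈ 78.918*I)
p(X) = 3 - 17*X/72 (p(X) = 3 - (X/9 + X/8) = 3 - 17*X/72)
Z = -5885/36 (Z = 110*(3 - 17/72*19) = 110*(3 - 323/72) = 110*(-107/72) = -5885/36 ≈ -163.47)
(Z + 35022)/(-22467 + n) = (-5885/36 + 35022)/(-22467 + 6*I*√173) = 1254907/(36*(-22467 + 6*I*√173))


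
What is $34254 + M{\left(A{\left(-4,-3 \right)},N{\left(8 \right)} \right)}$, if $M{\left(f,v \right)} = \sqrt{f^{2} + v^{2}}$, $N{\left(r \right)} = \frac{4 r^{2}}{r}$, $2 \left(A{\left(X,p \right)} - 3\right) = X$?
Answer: $34254 + 5 \sqrt{41} \approx 34286.0$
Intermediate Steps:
$A{\left(X,p \right)} = 3 + \frac{X}{2}$
$N{\left(r \right)} = 4 r$
$34254 + M{\left(A{\left(-4,-3 \right)},N{\left(8 \right)} \right)} = 34254 + \sqrt{\left(3 + \frac{1}{2} \left(-4\right)\right)^{2} + \left(4 \cdot 8\right)^{2}} = 34254 + \sqrt{\left(3 - 2\right)^{2} + 32^{2}} = 34254 + \sqrt{1^{2} + 1024} = 34254 + \sqrt{1 + 1024} = 34254 + \sqrt{1025} = 34254 + 5 \sqrt{41}$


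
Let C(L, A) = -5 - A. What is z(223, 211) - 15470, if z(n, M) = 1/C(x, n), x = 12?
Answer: -3527161/228 ≈ -15470.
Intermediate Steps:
z(n, M) = 1/(-5 - n)
z(223, 211) - 15470 = -1/(5 + 223) - 15470 = -1/228 - 15470 = -3527161/228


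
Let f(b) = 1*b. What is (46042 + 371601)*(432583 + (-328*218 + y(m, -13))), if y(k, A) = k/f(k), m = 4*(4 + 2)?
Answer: 150802534440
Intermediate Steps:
m = 24 (m = 4*6 = 24)
f(b) = b
y(k, A) = 1 (y(k, A) = k/k = 1)
(46042 + 371601)*(432583 + (-328*218 + y(m, -13))) = (46042 + 371601)*(432583 + (-328*218 + 1)) = 417643*(432583 + (-71504 + 1)) = 417643*(432583 - 71503) = 417643*361080 = 150802534440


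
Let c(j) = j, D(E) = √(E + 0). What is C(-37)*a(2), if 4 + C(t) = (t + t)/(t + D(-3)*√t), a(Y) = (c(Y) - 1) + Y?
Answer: -93/17 - 3*√111/17 ≈ -7.3298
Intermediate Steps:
D(E) = √E
a(Y) = -1 + 2*Y (a(Y) = (Y - 1) + Y = (-1 + Y) + Y = -1 + 2*Y)
C(t) = -4 + 2*t/(t + I*√3*√t) (C(t) = -4 + (t + t)/(t + √(-3)*√t) = -4 + (2*t)/(t + (I*√3)*√t) = -4 + (2*t)/(t + I*√3*√t) = -4 + 2*t/(t + I*√3*√t))
C(-37)*a(2) = (2*(-1*(-37) - 2*I*√3*√(-37))/(-37 + I*√3*√(-37)))*(-1 + 2*2) = (2*(37 - 2*I*√3*I*√37)/(-37 + I*√3*(I*√37)))*(-1 + 4) = (2*(37 + 2*√111)/(-37 - √111))*3 = 6*(37 + 2*√111)/(-37 - √111)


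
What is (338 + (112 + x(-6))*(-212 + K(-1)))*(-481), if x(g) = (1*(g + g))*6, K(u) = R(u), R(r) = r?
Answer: 3935542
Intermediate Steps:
K(u) = u
x(g) = 12*g (x(g) = (1*(2*g))*6 = (2*g)*6 = 12*g)
(338 + (112 + x(-6))*(-212 + K(-1)))*(-481) = (338 + (112 + 12*(-6))*(-212 - 1))*(-481) = (338 + (112 - 72)*(-213))*(-481) = (338 + 40*(-213))*(-481) = (338 - 8520)*(-481) = -8182*(-481) = 3935542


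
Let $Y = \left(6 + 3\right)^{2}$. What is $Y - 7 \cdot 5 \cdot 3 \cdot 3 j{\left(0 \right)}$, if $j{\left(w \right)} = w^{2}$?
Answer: $0$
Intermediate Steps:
$Y = 81$ ($Y = 9^{2} = 81$)
$Y - 7 \cdot 5 \cdot 3 \cdot 3 j{\left(0 \right)} = 81 - 7 \cdot 5 \cdot 3 \cdot 3 \cdot 0^{2} = 81 - 7 \cdot 15 \cdot 3 \cdot 0 = 81 \left(-7\right) 45 \cdot 0 = 81 \left(\left(-315\right) 0\right) = 81 \cdot 0 = 0$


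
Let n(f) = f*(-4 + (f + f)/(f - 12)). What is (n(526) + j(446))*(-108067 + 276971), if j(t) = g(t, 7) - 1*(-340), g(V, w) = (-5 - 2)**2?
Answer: -27713599416/257 ≈ -1.0784e+8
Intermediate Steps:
g(V, w) = 49 (g(V, w) = (-7)**2 = 49)
j(t) = 389 (j(t) = 49 - 1*(-340) = 49 + 340 = 389)
n(f) = f*(-4 + 2*f/(-12 + f)) (n(f) = f*(-4 + (2*f)/(-12 + f)) = f*(-4 + 2*f/(-12 + f)))
(n(526) + j(446))*(-108067 + 276971) = (2*526*(24 - 1*526)/(-12 + 526) + 389)*(-108067 + 276971) = (2*526*(24 - 526)/514 + 389)*168904 = (2*526*(1/514)*(-502) + 389)*168904 = (-264052/257 + 389)*168904 = -164079/257*168904 = -27713599416/257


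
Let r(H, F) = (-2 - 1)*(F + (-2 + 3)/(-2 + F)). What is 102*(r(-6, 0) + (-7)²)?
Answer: 5151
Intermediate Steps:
r(H, F) = -3*F - 3/(-2 + F) (r(H, F) = -3*(F + 1/(-2 + F)) = -3*F - 3/(-2 + F))
102*(r(-6, 0) + (-7)²) = 102*(3*(-1 - 1*0² + 2*0)/(-2 + 0) + (-7)²) = 102*(3*(-1 - 1*0 + 0)/(-2) + 49) = 102*(3*(-½)*(-1 + 0 + 0) + 49) = 102*(3*(-½)*(-1) + 49) = 102*(3/2 + 49) = 102*(101/2) = 5151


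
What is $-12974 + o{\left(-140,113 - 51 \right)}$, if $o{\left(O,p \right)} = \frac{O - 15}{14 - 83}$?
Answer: $- \frac{895051}{69} \approx -12972.0$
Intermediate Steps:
$o{\left(O,p \right)} = \frac{5}{23} - \frac{O}{69}$ ($o{\left(O,p \right)} = \frac{-15 + O}{-69} = \left(-15 + O\right) \left(- \frac{1}{69}\right) = \frac{5}{23} - \frac{O}{69}$)
$-12974 + o{\left(-140,113 - 51 \right)} = -12974 + \left(\frac{5}{23} - - \frac{140}{69}\right) = -12974 + \left(\frac{5}{23} + \frac{140}{69}\right) = -12974 + \frac{155}{69} = - \frac{895051}{69}$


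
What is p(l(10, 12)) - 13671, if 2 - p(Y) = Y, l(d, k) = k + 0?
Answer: -13681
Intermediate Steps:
l(d, k) = k
p(Y) = 2 - Y
p(l(10, 12)) - 13671 = (2 - 1*12) - 13671 = (2 - 12) - 13671 = -10 - 13671 = -13681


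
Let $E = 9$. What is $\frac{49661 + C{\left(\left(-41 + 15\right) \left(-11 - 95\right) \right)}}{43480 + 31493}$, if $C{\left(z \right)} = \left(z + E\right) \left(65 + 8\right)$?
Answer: $\frac{251506}{74973} \approx 3.3546$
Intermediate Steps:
$C{\left(z \right)} = 657 + 73 z$ ($C{\left(z \right)} = \left(z + 9\right) \left(65 + 8\right) = \left(9 + z\right) 73 = 657 + 73 z$)
$\frac{49661 + C{\left(\left(-41 + 15\right) \left(-11 - 95\right) \right)}}{43480 + 31493} = \frac{49661 + \left(657 + 73 \left(-41 + 15\right) \left(-11 - 95\right)\right)}{43480 + 31493} = \frac{49661 + \left(657 + 73 \left(- 26 \left(-11 - 95\right)\right)\right)}{74973} = \left(49661 + \left(657 + 73 \left(\left(-26\right) \left(-106\right)\right)\right)\right) \frac{1}{74973} = \left(49661 + \left(657 + 73 \cdot 2756\right)\right) \frac{1}{74973} = \left(49661 + \left(657 + 201188\right)\right) \frac{1}{74973} = \left(49661 + 201845\right) \frac{1}{74973} = 251506 \cdot \frac{1}{74973} = \frac{251506}{74973}$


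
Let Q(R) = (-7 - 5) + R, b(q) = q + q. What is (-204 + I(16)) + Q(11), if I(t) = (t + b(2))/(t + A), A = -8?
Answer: -405/2 ≈ -202.50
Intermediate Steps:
b(q) = 2*q
I(t) = (4 + t)/(-8 + t) (I(t) = (t + 2*2)/(t - 8) = (t + 4)/(-8 + t) = (4 + t)/(-8 + t))
Q(R) = -12 + R
(-204 + I(16)) + Q(11) = (-204 + (4 + 16)/(-8 + 16)) + (-12 + 11) = (-204 + 20/8) - 1 = (-204 + (⅛)*20) - 1 = (-204 + 5/2) - 1 = -403/2 - 1 = -405/2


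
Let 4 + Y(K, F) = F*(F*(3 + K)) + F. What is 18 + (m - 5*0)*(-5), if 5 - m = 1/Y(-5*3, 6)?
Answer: -603/86 ≈ -7.0116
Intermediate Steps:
Y(K, F) = -4 + F + F**2*(3 + K) (Y(K, F) = -4 + (F*(F*(3 + K)) + F) = -4 + (F**2*(3 + K) + F) = -4 + (F + F**2*(3 + K)) = -4 + F + F**2*(3 + K))
m = 2151/430 (m = 5 - 1/(-4 + 6 + 3*6**2 - 5*3*6**2) = 5 - 1/(-4 + 6 + 3*36 - 15*36) = 5 - 1/(-4 + 6 + 108 - 540) = 5 - 1/(-430) = 5 - 1*(-1/430) = 5 + 1/430 = 2151/430 ≈ 5.0023)
18 + (m - 5*0)*(-5) = 18 + (2151/430 - 5*0)*(-5) = 18 + (2151/430 + 0)*(-5) = 18 + (2151/430)*(-5) = 18 - 2151/86 = -603/86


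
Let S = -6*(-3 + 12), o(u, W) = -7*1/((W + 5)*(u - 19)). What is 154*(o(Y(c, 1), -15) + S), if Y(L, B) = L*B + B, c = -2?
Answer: -832139/100 ≈ -8321.4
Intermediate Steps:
Y(L, B) = B + B*L (Y(L, B) = B*L + B = B + B*L)
o(u, W) = -7/((-19 + u)*(5 + W)) (o(u, W) = -7*1/((-19 + u)*(5 + W)) = -7/((-19 + u)*(5 + W)))
S = -54 (S = -6*9 = -54)
154*(o(Y(c, 1), -15) + S) = 154*(-7/(-95 - 19*(-15) + 5*(1*(1 - 2)) - 15*(1 - 2)) - 54) = 154*(-7/(-95 + 285 + 5*(1*(-1)) - 15*(-1)) - 54) = 154*(-7/(-95 + 285 + 5*(-1) - 15*(-1)) - 54) = 154*(-7/(-95 + 285 - 5 + 15) - 54) = 154*(-7/200 - 54) = 154*(-10807/200) = -832139/100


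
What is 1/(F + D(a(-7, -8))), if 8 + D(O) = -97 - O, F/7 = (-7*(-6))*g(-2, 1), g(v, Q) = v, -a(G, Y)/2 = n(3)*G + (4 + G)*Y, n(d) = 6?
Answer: -1/729 ≈ -0.0013717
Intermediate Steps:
a(G, Y) = -12*G - 2*Y*(4 + G) (a(G, Y) = -2*(6*G + (4 + G)*Y) = -2*(6*G + Y*(4 + G)) = -12*G - 2*Y*(4 + G))
F = -588 (F = 7*(-7*(-6)*(-2)) = 7*(42*(-2)) = 7*(-84) = -588)
D(O) = -105 - O (D(O) = -8 + (-97 - O) = -105 - O)
1/(F + D(a(-7, -8))) = 1/(-588 + (-105 - (-12*(-7) - 8*(-8) - 2*(-7)*(-8)))) = 1/(-588 + (-105 - (84 + 64 - 112))) = 1/(-588 + (-105 - 1*36)) = 1/(-588 + (-105 - 36)) = 1/(-588 - 141) = 1/(-729) = -1/729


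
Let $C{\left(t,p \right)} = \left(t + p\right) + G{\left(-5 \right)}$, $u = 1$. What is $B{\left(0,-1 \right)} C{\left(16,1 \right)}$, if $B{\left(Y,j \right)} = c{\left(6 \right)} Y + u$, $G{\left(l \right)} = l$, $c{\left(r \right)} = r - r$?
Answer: $12$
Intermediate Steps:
$c{\left(r \right)} = 0$
$C{\left(t,p \right)} = -5 + p + t$ ($C{\left(t,p \right)} = \left(t + p\right) - 5 = \left(p + t\right) - 5 = -5 + p + t$)
$B{\left(Y,j \right)} = 1$ ($B{\left(Y,j \right)} = 0 Y + 1 = 0 + 1 = 1$)
$B{\left(0,-1 \right)} C{\left(16,1 \right)} = 1 \left(-5 + 1 + 16\right) = 1 \cdot 12 = 12$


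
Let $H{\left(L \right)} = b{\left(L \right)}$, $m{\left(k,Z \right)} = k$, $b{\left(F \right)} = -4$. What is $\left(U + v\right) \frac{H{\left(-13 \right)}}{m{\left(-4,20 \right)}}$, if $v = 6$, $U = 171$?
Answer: $177$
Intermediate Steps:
$H{\left(L \right)} = -4$
$\left(U + v\right) \frac{H{\left(-13 \right)}}{m{\left(-4,20 \right)}} = \left(171 + 6\right) \left(- \frac{4}{-4}\right) = 177 \left(\left(-4\right) \left(- \frac{1}{4}\right)\right) = 177 \cdot 1 = 177$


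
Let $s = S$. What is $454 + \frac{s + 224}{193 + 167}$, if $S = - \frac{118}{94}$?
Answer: $\frac{7692149}{16920} \approx 454.62$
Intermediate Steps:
$S = - \frac{59}{47}$ ($S = \left(-118\right) \frac{1}{94} = - \frac{59}{47} \approx -1.2553$)
$s = - \frac{59}{47} \approx -1.2553$
$454 + \frac{s + 224}{193 + 167} = 454 + \frac{- \frac{59}{47} + 224}{193 + 167} = 454 + \frac{10469}{47 \cdot 360} = 454 + \frac{10469}{47} \cdot \frac{1}{360} = 454 + \frac{10469}{16920} = \frac{7692149}{16920}$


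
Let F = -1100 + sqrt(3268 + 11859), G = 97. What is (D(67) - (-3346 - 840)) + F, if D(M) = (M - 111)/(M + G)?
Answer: 126515/41 + sqrt(15127) ≈ 3208.7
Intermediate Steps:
D(M) = (-111 + M)/(97 + M) (D(M) = (M - 111)/(M + 97) = (-111 + M)/(97 + M))
F = -1100 + sqrt(15127) ≈ -977.01
(D(67) - (-3346 - 840)) + F = ((-111 + 67)/(97 + 67) - (-3346 - 840)) + (-1100 + sqrt(15127)) = (-44/164 - 1*(-4186)) + (-1100 + sqrt(15127)) = ((1/164)*(-44) + 4186) + (-1100 + sqrt(15127)) = (-11/41 + 4186) + (-1100 + sqrt(15127)) = 171615/41 + (-1100 + sqrt(15127)) = 126515/41 + sqrt(15127)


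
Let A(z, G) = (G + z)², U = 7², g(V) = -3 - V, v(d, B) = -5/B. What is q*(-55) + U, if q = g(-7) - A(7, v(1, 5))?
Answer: 1809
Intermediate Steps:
U = 49
q = -32 (q = (-3 - 1*(-7)) - (-5/5 + 7)² = (-3 + 7) - (-5*⅕ + 7)² = 4 - (-1 + 7)² = 4 - 1*6² = 4 - 1*36 = 4 - 36 = -32)
q*(-55) + U = -32*(-55) + 49 = 1760 + 49 = 1809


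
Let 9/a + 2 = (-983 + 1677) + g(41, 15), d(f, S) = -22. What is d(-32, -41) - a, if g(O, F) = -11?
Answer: -4997/227 ≈ -22.013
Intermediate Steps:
a = 3/227 (a = 9/(-2 + ((-983 + 1677) - 11)) = 9/(-2 + (694 - 11)) = 9/(-2 + 683) = 9/681 = 9*(1/681) = 3/227 ≈ 0.013216)
d(-32, -41) - a = -22 - 1*3/227 = -22 - 3/227 = -4997/227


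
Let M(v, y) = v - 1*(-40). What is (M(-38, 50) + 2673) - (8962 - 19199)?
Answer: 12912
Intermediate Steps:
M(v, y) = 40 + v (M(v, y) = v + 40 = 40 + v)
(M(-38, 50) + 2673) - (8962 - 19199) = ((40 - 38) + 2673) - (8962 - 19199) = (2 + 2673) - 1*(-10237) = 2675 + 10237 = 12912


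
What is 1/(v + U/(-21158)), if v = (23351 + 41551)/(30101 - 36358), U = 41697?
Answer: -132385606/1634094645 ≈ -0.081015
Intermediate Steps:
v = -64902/6257 (v = 64902/(-6257) = 64902*(-1/6257) = -64902/6257 ≈ -10.373)
1/(v + U/(-21158)) = 1/(-64902/6257 + 41697/(-21158)) = 1/(-64902/6257 + 41697*(-1/21158)) = 1/(-64902/6257 - 41697/21158) = 1/(-1634094645/132385606) = -132385606/1634094645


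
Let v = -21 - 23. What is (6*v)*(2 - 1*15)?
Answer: 3432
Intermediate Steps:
v = -44
(6*v)*(2 - 1*15) = (6*(-44))*(2 - 1*15) = -264*(2 - 15) = -264*(-13) = 3432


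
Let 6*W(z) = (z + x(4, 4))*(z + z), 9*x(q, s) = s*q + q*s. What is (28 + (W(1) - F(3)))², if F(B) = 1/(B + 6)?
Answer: 630436/729 ≈ 864.80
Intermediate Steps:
F(B) = 1/(6 + B)
x(q, s) = 2*q*s/9 (x(q, s) = (s*q + q*s)/9 = (q*s + q*s)/9 = (2*q*s)/9 = 2*q*s/9)
W(z) = z*(32/9 + z)/3 (W(z) = ((z + (2/9)*4*4)*(z + z))/6 = ((z + 32/9)*(2*z))/6 = ((32/9 + z)*(2*z))/6 = (2*z*(32/9 + z))/6 = z*(32/9 + z)/3)
(28 + (W(1) - F(3)))² = (28 + ((1/27)*1*(32 + 9*1) - 1/(6 + 3)))² = (28 + ((1/27)*1*(32 + 9) - 1/9))² = (28 + ((1/27)*1*41 - 1*⅑))² = (28 + (41/27 - ⅑))² = (28 + 38/27)² = (794/27)² = 630436/729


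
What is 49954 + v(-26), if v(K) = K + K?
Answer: 49902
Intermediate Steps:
v(K) = 2*K
49954 + v(-26) = 49954 + 2*(-26) = 49954 - 52 = 49902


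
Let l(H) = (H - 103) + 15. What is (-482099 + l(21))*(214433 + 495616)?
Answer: -342361486134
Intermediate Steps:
l(H) = -88 + H (l(H) = (-103 + H) + 15 = -88 + H)
(-482099 + l(21))*(214433 + 495616) = (-482099 + (-88 + 21))*(214433 + 495616) = (-482099 - 67)*710049 = -482166*710049 = -342361486134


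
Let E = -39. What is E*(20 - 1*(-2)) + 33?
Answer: -825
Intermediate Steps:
E*(20 - 1*(-2)) + 33 = -39*(20 - 1*(-2)) + 33 = -39*(20 + 2) + 33 = -39*22 + 33 = -858 + 33 = -825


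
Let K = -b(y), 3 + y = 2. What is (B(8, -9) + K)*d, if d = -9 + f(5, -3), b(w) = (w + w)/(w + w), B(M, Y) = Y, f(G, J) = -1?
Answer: 100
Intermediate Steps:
y = -1 (y = -3 + 2 = -1)
b(w) = 1 (b(w) = (2*w)/((2*w)) = (2*w)*(1/(2*w)) = 1)
d = -10 (d = -9 - 1 = -10)
K = -1 (K = -1*1 = -1)
(B(8, -9) + K)*d = (-9 - 1)*(-10) = -10*(-10) = 100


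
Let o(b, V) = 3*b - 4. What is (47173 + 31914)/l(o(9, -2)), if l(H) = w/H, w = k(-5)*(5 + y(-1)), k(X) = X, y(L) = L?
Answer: -1819001/20 ≈ -90950.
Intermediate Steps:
o(b, V) = -4 + 3*b
w = -20 (w = -5*(5 - 1) = -5*4 = -20)
l(H) = -20/H
(47173 + 31914)/l(o(9, -2)) = (47173 + 31914)/((-20/(-4 + 3*9))) = 79087/((-20/(-4 + 27))) = 79087/((-20/23)) = 79087/((-20*1/23)) = 79087/(-20/23) = 79087*(-23/20) = -1819001/20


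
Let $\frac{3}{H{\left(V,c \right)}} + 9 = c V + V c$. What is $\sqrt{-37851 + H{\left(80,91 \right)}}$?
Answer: $\frac{7 i \sqrt{163556179302}}{14551} \approx 194.55 i$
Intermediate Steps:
$H{\left(V,c \right)} = \frac{3}{-9 + 2 V c}$ ($H{\left(V,c \right)} = \frac{3}{-9 + \left(c V + V c\right)} = \frac{3}{-9 + \left(V c + V c\right)} = \frac{3}{-9 + 2 V c}$)
$\sqrt{-37851 + H{\left(80,91 \right)}} = \sqrt{-37851 + \frac{3}{-9 + 2 \cdot 80 \cdot 91}} = \sqrt{-37851 + \frac{3}{-9 + 14560}} = \sqrt{-37851 + \frac{3}{14551}} = \sqrt{- \frac{550769898}{14551}} = \frac{7 i \sqrt{163556179302}}{14551}$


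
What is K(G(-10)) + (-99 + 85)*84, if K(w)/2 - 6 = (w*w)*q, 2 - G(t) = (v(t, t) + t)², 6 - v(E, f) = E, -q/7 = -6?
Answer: 95940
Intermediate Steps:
q = 42 (q = -7*(-6) = 42)
v(E, f) = 6 - E
G(t) = -34 (G(t) = 2 - ((6 - t) + t)² = 2 - 1*6² = 2 - 1*36 = 2 - 36 = -34)
K(w) = 12 + 84*w² (K(w) = 12 + 2*((w*w)*42) = 12 + 2*(w²*42) = 12 + 2*(42*w²) = 12 + 84*w²)
K(G(-10)) + (-99 + 85)*84 = (12 + 84*(-34)²) + (-99 + 85)*84 = (12 + 84*1156) - 14*84 = (12 + 97104) - 1176 = 97116 - 1176 = 95940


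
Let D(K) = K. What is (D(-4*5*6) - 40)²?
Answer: 25600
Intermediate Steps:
(D(-4*5*6) - 40)² = (-4*5*6 - 40)² = (-20*6 - 40)² = (-120 - 40)² = (-160)² = 25600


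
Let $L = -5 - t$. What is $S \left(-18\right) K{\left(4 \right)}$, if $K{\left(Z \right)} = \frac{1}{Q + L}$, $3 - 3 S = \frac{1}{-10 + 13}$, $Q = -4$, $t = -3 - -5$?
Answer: $\frac{16}{11} \approx 1.4545$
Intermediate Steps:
$t = 2$ ($t = -3 + 5 = 2$)
$S = \frac{8}{9}$ ($S = 1 - \frac{1}{3 \left(-10 + 13\right)} = 1 - \frac{1}{3 \cdot 3} = 1 - \frac{1}{9} = \frac{8}{9} \approx 0.88889$)
$L = -7$ ($L = -5 - 2 = -7$)
$K{\left(Z \right)} = - \frac{1}{11}$ ($K{\left(Z \right)} = \frac{1}{-4 - 7} = \frac{1}{-11} = - \frac{1}{11}$)
$S \left(-18\right) K{\left(4 \right)} = \frac{8}{9} \left(-18\right) \left(- \frac{1}{11}\right) = \left(-16\right) \left(- \frac{1}{11}\right) = \frac{16}{11}$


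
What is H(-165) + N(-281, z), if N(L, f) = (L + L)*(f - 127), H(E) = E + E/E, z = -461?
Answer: 330292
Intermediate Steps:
H(E) = 1 + E (H(E) = E + 1 = 1 + E)
N(L, f) = 2*L*(-127 + f) (N(L, f) = (2*L)*(-127 + f) = 2*L*(-127 + f))
H(-165) + N(-281, z) = (1 - 165) + 2*(-281)*(-127 - 461) = -164 + 2*(-281)*(-588) = -164 + 330456 = 330292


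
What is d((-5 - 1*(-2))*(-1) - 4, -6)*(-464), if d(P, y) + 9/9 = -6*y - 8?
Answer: -12528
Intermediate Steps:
d(P, y) = -9 - 6*y (d(P, y) = -1 + (-6*y - 8) = -1 + (-8 - 6*y) = -9 - 6*y)
d((-5 - 1*(-2))*(-1) - 4, -6)*(-464) = (-9 - 6*(-6))*(-464) = (-9 + 36)*(-464) = 27*(-464) = -12528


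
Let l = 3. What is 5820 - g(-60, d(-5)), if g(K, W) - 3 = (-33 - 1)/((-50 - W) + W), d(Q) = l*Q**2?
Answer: 145408/25 ≈ 5816.3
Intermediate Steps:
d(Q) = 3*Q**2
g(K, W) = 92/25 (g(K, W) = 3 + (-33 - 1)/((-50 - W) + W) = 3 - 34/(-50) = 3 - 34*(-1/50) = 3 + 17/25 = 92/25)
5820 - g(-60, d(-5)) = 5820 - 1*92/25 = 5820 - 92/25 = 145408/25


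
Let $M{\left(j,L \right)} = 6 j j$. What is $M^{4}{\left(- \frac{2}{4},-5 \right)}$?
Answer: $\frac{81}{16} \approx 5.0625$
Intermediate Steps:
$M{\left(j,L \right)} = 6 j^{2}$
$M^{4}{\left(- \frac{2}{4},-5 \right)} = \left(6 \left(- \frac{2}{4}\right)^{2}\right)^{4} = \left(6 \left(\left(-2\right) \frac{1}{4}\right)^{2}\right)^{4} = \left(6 \left(- \frac{1}{2}\right)^{2}\right)^{4} = \left(6 \cdot \frac{1}{4}\right)^{4} = \left(\frac{3}{2}\right)^{4} = \frac{81}{16}$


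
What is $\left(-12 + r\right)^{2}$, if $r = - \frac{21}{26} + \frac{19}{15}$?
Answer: $\frac{20259001}{152100} \approx 133.2$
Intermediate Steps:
$r = \frac{179}{390}$ ($r = \left(-21\right) \frac{1}{26} + 19 \cdot \frac{1}{15} = - \frac{21}{26} + \frac{19}{15} = \frac{179}{390} \approx 0.45897$)
$\left(-12 + r\right)^{2} = \left(-12 + \frac{179}{390}\right)^{2} = \left(- \frac{4501}{390}\right)^{2} = \frac{20259001}{152100}$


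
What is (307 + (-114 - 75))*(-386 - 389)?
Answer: -91450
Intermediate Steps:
(307 + (-114 - 75))*(-386 - 389) = (307 - 189)*(-775) = 118*(-775) = -91450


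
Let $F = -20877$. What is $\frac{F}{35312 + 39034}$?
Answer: $- \frac{6959}{24782} \approx -0.28081$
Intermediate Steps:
$\frac{F}{35312 + 39034} = - \frac{20877}{35312 + 39034} = - \frac{20877}{74346} = \left(-20877\right) \frac{1}{74346} = - \frac{6959}{24782}$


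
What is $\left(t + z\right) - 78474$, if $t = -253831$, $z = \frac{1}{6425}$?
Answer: $- \frac{2135059624}{6425} \approx -3.3231 \cdot 10^{5}$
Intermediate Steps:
$z = \frac{1}{6425} \approx 0.00015564$
$\left(t + z\right) - 78474 = \left(-253831 + \frac{1}{6425}\right) - 78474 = - \frac{1630864174}{6425} - 78474 = - \frac{2135059624}{6425}$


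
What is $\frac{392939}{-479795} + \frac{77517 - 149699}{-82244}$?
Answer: $\frac{1157843787}{19730129990} \approx 0.058684$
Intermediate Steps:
$\frac{392939}{-479795} + \frac{77517 - 149699}{-82244} = 392939 \left(- \frac{1}{479795}\right) - - \frac{36091}{41122} = - \frac{392939}{479795} + \frac{36091}{41122} = \frac{1157843787}{19730129990}$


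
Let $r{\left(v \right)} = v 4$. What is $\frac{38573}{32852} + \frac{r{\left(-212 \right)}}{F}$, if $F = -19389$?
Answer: $\frac{775750393}{636967428} \approx 1.2179$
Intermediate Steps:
$r{\left(v \right)} = 4 v$
$\frac{38573}{32852} + \frac{r{\left(-212 \right)}}{F} = \frac{38573}{32852} + \frac{4 \left(-212\right)}{-19389} = 38573 \cdot \frac{1}{32852} - - \frac{848}{19389} = \frac{38573}{32852} + \frac{848}{19389} = \frac{775750393}{636967428}$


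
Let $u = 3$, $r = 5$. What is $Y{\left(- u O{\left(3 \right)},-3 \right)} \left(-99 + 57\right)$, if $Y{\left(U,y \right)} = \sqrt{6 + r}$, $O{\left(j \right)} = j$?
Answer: $- 42 \sqrt{11} \approx -139.3$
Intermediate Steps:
$Y{\left(U,y \right)} = \sqrt{11}$ ($Y{\left(U,y \right)} = \sqrt{6 + 5} = \sqrt{11}$)
$Y{\left(- u O{\left(3 \right)},-3 \right)} \left(-99 + 57\right) = \sqrt{11} \left(-99 + 57\right) = \sqrt{11} \left(-42\right) = - 42 \sqrt{11}$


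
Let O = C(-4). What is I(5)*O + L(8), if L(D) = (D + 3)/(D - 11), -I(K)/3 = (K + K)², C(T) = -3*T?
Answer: -10811/3 ≈ -3603.7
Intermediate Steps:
I(K) = -12*K² (I(K) = -3*(K + K)² = -3*4*K² = -12*K²)
O = 12 (O = -3*(-4) = 12)
L(D) = (3 + D)/(-11 + D)
I(5)*O + L(8) = -12*5²*12 + (3 + 8)/(-11 + 8) = -12*25*12 + 11/(-3) = -300*12 - ⅓*11 = -3600 - 11/3 = -10811/3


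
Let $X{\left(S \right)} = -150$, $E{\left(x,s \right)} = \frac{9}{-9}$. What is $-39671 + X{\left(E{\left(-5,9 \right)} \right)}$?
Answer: $-39821$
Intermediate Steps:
$E{\left(x,s \right)} = -1$ ($E{\left(x,s \right)} = 9 \left(- \frac{1}{9}\right) = -1$)
$-39671 + X{\left(E{\left(-5,9 \right)} \right)} = -39671 - 150 = -39821$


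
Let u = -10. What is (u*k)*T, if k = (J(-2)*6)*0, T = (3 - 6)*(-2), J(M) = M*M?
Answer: 0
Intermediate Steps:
J(M) = M**2
T = 6 (T = -3*(-2) = 6)
k = 0 (k = ((-2)**2*6)*0 = (4*6)*0 = 24*0 = 0)
(u*k)*T = -10*0*6 = 0*6 = 0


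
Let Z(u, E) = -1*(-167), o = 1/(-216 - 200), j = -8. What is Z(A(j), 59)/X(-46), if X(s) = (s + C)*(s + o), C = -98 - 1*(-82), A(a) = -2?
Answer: 34736/593247 ≈ 0.058552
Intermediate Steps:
C = -16 (C = -98 + 82 = -16)
o = -1/416 (o = 1/(-416) = -1/416 ≈ -0.0024038)
Z(u, E) = 167
X(s) = (-16 + s)*(-1/416 + s) (X(s) = (s - 16)*(s - 1/416) = (-16 + s)*(-1/416 + s))
Z(A(j), 59)/X(-46) = 167/(1/26 + (-46)**2 - 6657/416*(-46)) = 167/(1/26 + 2116 + 153111/208) = 167/(593247/208) = 167*(208/593247) = 34736/593247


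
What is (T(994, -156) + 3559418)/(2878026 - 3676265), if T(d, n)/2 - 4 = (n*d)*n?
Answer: -3995338/61403 ≈ -65.068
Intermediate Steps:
T(d, n) = 8 + 2*d*n² (T(d, n) = 8 + 2*((n*d)*n) = 8 + 2*((d*n)*n) = 8 + 2*(d*n²) = 8 + 2*d*n²)
(T(994, -156) + 3559418)/(2878026 - 3676265) = ((8 + 2*994*(-156)²) + 3559418)/(2878026 - 3676265) = ((8 + 2*994*24336) + 3559418)/(-798239) = ((8 + 48379968) + 3559418)*(-1/798239) = (48379976 + 3559418)*(-1/798239) = 51939394*(-1/798239) = -3995338/61403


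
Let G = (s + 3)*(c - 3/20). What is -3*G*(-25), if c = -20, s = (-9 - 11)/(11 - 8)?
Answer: 22165/4 ≈ 5541.3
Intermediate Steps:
s = -20/3 ≈ -6.6667
G = 4433/60 (G = (-20/3 + 3)*(-20 - 3/20) = -11*(-20 - 3*1/20)/3 = -11*(-20 - 3/20)/3 = -11/3*(-403/20) = 4433/60 ≈ 73.883)
-3*G*(-25) = -3*4433/60*(-25) = -4433/20*(-25) = 22165/4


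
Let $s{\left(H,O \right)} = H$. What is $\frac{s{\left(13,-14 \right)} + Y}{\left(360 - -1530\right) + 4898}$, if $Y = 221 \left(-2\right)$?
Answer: $- \frac{429}{6788} \approx -0.0632$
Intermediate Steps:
$Y = -442$
$\frac{s{\left(13,-14 \right)} + Y}{\left(360 - -1530\right) + 4898} = \frac{13 - 442}{\left(360 - -1530\right) + 4898} = - \frac{429}{\left(360 + 1530\right) + 4898} = - \frac{429}{1890 + 4898} = - \frac{429}{6788}$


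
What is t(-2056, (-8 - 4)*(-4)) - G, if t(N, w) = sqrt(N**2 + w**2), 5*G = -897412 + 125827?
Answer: 154317 + 8*sqrt(66085) ≈ 1.5637e+5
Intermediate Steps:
G = -154317 (G = (-897412 + 125827)/5 = (1/5)*(-771585) = -154317)
t(-2056, (-8 - 4)*(-4)) - G = sqrt((-2056)**2 + ((-8 - 4)*(-4))**2) - 1*(-154317) = sqrt(4227136 + (-12*(-4))**2) + 154317 = sqrt(4227136 + 48**2) + 154317 = sqrt(4227136 + 2304) + 154317 = sqrt(4229440) + 154317 = 8*sqrt(66085) + 154317 = 154317 + 8*sqrt(66085)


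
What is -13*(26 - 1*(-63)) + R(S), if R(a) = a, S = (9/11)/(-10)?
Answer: -127279/110 ≈ -1157.1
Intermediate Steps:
S = -9/110 (S = (9*(1/11))*(-⅒) = (9/11)*(-⅒) = -9/110 ≈ -0.081818)
-13*(26 - 1*(-63)) + R(S) = -13*(26 - 1*(-63)) - 9/110 = -13*(26 + 63) - 9/110 = -13*89 - 9/110 = -1157 - 9/110 = -127279/110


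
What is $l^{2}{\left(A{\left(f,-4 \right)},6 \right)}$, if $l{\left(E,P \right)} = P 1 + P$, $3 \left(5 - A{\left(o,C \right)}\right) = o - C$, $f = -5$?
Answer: $144$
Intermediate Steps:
$A{\left(o,C \right)} = 5 - \frac{o}{3} + \frac{C}{3}$ ($A{\left(o,C \right)} = 5 - \frac{o - C}{3} = 5 + \left(- \frac{o}{3} + \frac{C}{3}\right) = 5 - \frac{o}{3} + \frac{C}{3}$)
$l{\left(E,P \right)} = 2 P$ ($l{\left(E,P \right)} = P + P = 2 P$)
$l^{2}{\left(A{\left(f,-4 \right)},6 \right)} = \left(2 \cdot 6\right)^{2} = 12^{2} = 144$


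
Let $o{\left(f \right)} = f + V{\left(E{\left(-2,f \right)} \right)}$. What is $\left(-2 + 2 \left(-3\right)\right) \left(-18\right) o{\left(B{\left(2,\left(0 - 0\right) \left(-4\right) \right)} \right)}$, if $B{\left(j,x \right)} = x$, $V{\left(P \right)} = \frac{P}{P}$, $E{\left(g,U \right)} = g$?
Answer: $144$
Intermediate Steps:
$V{\left(P \right)} = 1$
$o{\left(f \right)} = 1 + f$ ($o{\left(f \right)} = f + 1 = 1 + f$)
$\left(-2 + 2 \left(-3\right)\right) \left(-18\right) o{\left(B{\left(2,\left(0 - 0\right) \left(-4\right) \right)} \right)} = \left(-2 + 2 \left(-3\right)\right) \left(-18\right) \left(1 + \left(0 - 0\right) \left(-4\right)\right) = \left(-2 - 6\right) \left(-18\right) \left(1 + \left(0 + 0\right) \left(-4\right)\right) = \left(-8\right) \left(-18\right) \left(1 + 0 \left(-4\right)\right) = 144 \left(1 + 0\right) = 144 \cdot 1 = 144$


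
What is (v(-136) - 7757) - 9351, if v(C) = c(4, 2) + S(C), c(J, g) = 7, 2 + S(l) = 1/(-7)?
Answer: -119722/7 ≈ -17103.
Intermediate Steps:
S(l) = -15/7 (S(l) = -2 + 1/(-7) = -2 - 1/7 = -15/7)
v(C) = 34/7 (v(C) = 7 - 15/7 = 34/7)
(v(-136) - 7757) - 9351 = (34/7 - 7757) - 9351 = -54265/7 - 9351 = -119722/7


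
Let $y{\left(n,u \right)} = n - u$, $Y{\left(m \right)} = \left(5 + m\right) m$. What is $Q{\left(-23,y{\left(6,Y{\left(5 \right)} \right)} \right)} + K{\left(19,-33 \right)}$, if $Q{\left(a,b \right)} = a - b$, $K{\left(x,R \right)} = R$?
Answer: $-12$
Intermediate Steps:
$Y{\left(m \right)} = m \left(5 + m\right)$
$Q{\left(-23,y{\left(6,Y{\left(5 \right)} \right)} \right)} + K{\left(19,-33 \right)} = \left(-23 - \left(6 - 5 \left(5 + 5\right)\right)\right) - 33 = \left(-23 - \left(6 - 5 \cdot 10\right)\right) - 33 = \left(-23 - \left(6 - 50\right)\right) - 33 = \left(-23 - -44\right) - 33 = \left(-23 + 44\right) - 33 = 21 - 33 = -12$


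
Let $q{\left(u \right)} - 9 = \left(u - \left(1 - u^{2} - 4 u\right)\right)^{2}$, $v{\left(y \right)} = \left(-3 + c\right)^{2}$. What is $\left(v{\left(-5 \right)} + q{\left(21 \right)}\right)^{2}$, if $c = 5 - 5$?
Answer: $88234543849$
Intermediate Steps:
$c = 0$
$v{\left(y \right)} = 9$ ($v{\left(y \right)} = \left(-3 + 0\right)^{2} = \left(-3\right)^{2} = 9$)
$q{\left(u \right)} = 9 + \left(-1 + u^{2} + 5 u\right)^{2}$ ($q{\left(u \right)} = 9 + \left(u - \left(1 - u^{2} - 4 u\right)\right)^{2} = 9 + \left(u + \left(-1 + u^{2} + 4 u\right)\right)^{2} = 9 + \left(-1 + u^{2} + 5 u\right)^{2}$)
$\left(v{\left(-5 \right)} + q{\left(21 \right)}\right)^{2} = \left(9 + \left(9 + \left(-1 + 21^{2} + 5 \cdot 21\right)^{2}\right)\right)^{2} = \left(9 + \left(9 + \left(-1 + 441 + 105\right)^{2}\right)\right)^{2} = \left(9 + \left(9 + 545^{2}\right)\right)^{2} = \left(9 + \left(9 + 297025\right)\right)^{2} = \left(9 + 297034\right)^{2} = 297043^{2} = 88234543849$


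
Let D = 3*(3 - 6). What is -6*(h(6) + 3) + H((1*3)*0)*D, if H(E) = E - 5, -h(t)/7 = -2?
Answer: -57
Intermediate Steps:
h(t) = 14 (h(t) = -7*(-2) = 14)
H(E) = -5 + E
D = -9 (D = 3*(-3) = -9)
-6*(h(6) + 3) + H((1*3)*0)*D = -6*(14 + 3) + (-5 + (1*3)*0)*(-9) = -6*17 + (-5 + 3*0)*(-9) = -102 + (-5 + 0)*(-9) = -102 - 5*(-9) = -102 + 45 = -57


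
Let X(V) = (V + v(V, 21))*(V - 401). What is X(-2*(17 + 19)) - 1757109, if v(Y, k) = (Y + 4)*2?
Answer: -1658725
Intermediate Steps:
v(Y, k) = 8 + 2*Y (v(Y, k) = (4 + Y)*2 = 8 + 2*Y)
X(V) = (-401 + V)*(8 + 3*V) (X(V) = (V + (8 + 2*V))*(V - 401) = (8 + 3*V)*(-401 + V) = (-401 + V)*(8 + 3*V))
X(-2*(17 + 19)) - 1757109 = (-3208 - (-2390)*(17 + 19) + 3*(-2*(17 + 19))²) - 1757109 = (-3208 - (-2390)*36 + 3*(-2*36)²) - 1757109 = (-3208 - 1195*(-72) + 3*(-72)²) - 1757109 = (-3208 + 86040 + 3*5184) - 1757109 = (-3208 + 86040 + 15552) - 1757109 = 98384 - 1757109 = -1658725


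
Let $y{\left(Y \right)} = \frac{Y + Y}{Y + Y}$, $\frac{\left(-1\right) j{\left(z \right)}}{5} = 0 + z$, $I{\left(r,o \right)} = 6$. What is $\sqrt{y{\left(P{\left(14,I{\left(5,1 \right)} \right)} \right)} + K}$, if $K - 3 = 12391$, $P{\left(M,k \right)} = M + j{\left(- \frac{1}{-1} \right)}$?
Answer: $\sqrt{12395} \approx 111.33$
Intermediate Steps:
$j{\left(z \right)} = - 5 z$ ($j{\left(z \right)} = - 5 \left(0 + z\right) = - 5 z$)
$P{\left(M,k \right)} = -5 + M$ ($P{\left(M,k \right)} = M - 5 \left(- \frac{1}{-1}\right) = M - 5 \left(\left(-1\right) \left(-1\right)\right) = M - 5 = -5 + M$)
$K = 12394$ ($K = 3 + 12391 = 12394$)
$y{\left(Y \right)} = 1$ ($y{\left(Y \right)} = \frac{2 Y}{2 Y} = 2 Y \frac{1}{2 Y} = 1$)
$\sqrt{y{\left(P{\left(14,I{\left(5,1 \right)} \right)} \right)} + K} = \sqrt{1 + 12394} = \sqrt{12395}$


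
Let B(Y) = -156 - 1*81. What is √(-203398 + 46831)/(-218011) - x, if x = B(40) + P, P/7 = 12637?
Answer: -88222 - I*√156567/218011 ≈ -88222.0 - 0.001815*I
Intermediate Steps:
P = 88459 (P = 7*12637 = 88459)
B(Y) = -237 (B(Y) = -156 - 81 = -237)
x = 88222 (x = -237 + 88459 = 88222)
√(-203398 + 46831)/(-218011) - x = √(-203398 + 46831)/(-218011) - 1*88222 = √(-156567)*(-1/218011) - 88222 = (I*√156567)*(-1/218011) - 88222 = -I*√156567/218011 - 88222 = -88222 - I*√156567/218011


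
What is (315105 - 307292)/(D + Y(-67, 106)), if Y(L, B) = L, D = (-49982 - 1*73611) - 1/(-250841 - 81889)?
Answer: -2599619490/41145391799 ≈ -0.063181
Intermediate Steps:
D = -41123098889/332730 (D = (-49982 - 73611) - 1/(-332730) = -123593 - 1*(-1/332730) = -123593 + 1/332730 = -41123098889/332730 ≈ -1.2359e+5)
(315105 - 307292)/(D + Y(-67, 106)) = (315105 - 307292)/(-41123098889/332730 - 67) = 7813/(-41145391799/332730) = 7813*(-332730/41145391799) = -2599619490/41145391799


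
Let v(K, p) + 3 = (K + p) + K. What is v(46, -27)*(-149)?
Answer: -9238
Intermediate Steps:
v(K, p) = -3 + p + 2*K (v(K, p) = -3 + ((K + p) + K) = -3 + (p + 2*K) = -3 + p + 2*K)
v(46, -27)*(-149) = (-3 - 27 + 2*46)*(-149) = (-3 - 27 + 92)*(-149) = 62*(-149) = -9238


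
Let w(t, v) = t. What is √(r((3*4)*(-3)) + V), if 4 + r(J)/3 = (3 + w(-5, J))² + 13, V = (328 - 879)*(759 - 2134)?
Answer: 4*√47354 ≈ 870.44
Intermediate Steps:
V = 757625 (V = -551*(-1375) = 757625)
r(J) = 39 (r(J) = -12 + 3*((3 - 5)² + 13) = -12 + 3*((-2)² + 13) = -12 + 3*(4 + 13) = -12 + 3*17 = -12 + 51 = 39)
√(r((3*4)*(-3)) + V) = √(39 + 757625) = √757664 = 4*√47354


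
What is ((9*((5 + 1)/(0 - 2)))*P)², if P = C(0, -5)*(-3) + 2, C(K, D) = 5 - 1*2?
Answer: 35721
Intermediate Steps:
C(K, D) = 3 (C(K, D) = 5 - 2 = 3)
P = -7 (P = 3*(-3) + 2 = -9 + 2 = -7)
((9*((5 + 1)/(0 - 2)))*P)² = ((9*((5 + 1)/(0 - 2)))*(-7))² = ((9*(6/(-2)))*(-7))² = ((9*(6*(-½)))*(-7))² = ((9*(-3))*(-7))² = (-27*(-7))² = 189² = 35721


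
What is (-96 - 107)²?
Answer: 41209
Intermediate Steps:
(-96 - 107)² = (-203)² = 41209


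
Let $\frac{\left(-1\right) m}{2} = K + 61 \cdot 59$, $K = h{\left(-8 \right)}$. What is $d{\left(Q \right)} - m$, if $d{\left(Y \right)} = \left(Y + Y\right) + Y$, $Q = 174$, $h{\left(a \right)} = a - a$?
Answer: $7720$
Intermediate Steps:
$h{\left(a \right)} = 0$
$K = 0$
$d{\left(Y \right)} = 3 Y$ ($d{\left(Y \right)} = 2 Y + Y = 3 Y$)
$m = -7198$ ($m = - 2 \left(0 + 61 \cdot 59\right) = - 2 \left(0 + 3599\right) = \left(-2\right) 3599 = -7198$)
$d{\left(Q \right)} - m = 3 \cdot 174 - -7198 = 522 + 7198 = 7720$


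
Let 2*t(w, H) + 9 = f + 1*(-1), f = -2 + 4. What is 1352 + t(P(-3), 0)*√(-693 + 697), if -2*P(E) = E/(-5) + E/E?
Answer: 1344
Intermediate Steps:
f = 2
P(E) = -½ + E/10 (P(E) = -(E/(-5) + E/E)/2 = -(E*(-⅕) + 1)/2 = -(-E/5 + 1)/2 = -(1 - E/5)/2 = -½ + E/10)
t(w, H) = -4 (t(w, H) = -9/2 + (2 + 1*(-1))/2 = -9/2 + (2 - 1)/2 = -9/2 + (½)*1 = -9/2 + ½ = -4)
1352 + t(P(-3), 0)*√(-693 + 697) = 1352 - 4*√(-693 + 697) = 1352 - 4*√4 = 1352 - 4*2 = 1352 - 8 = 1344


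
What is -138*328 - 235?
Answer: -45499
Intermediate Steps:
-138*328 - 235 = -45264 - 235 = -45499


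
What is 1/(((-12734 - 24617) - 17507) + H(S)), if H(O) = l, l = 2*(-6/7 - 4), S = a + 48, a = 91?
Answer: -7/384074 ≈ -1.8226e-5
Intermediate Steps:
S = 139 (S = 91 + 48 = 139)
l = -68/7 (l = 2*(-6*⅐ - 4) = 2*(-6/7 - 4) = 2*(-34/7) = -68/7 ≈ -9.7143)
H(O) = -68/7
1/(((-12734 - 24617) - 17507) + H(S)) = 1/(((-12734 - 24617) - 17507) - 68/7) = 1/((-37351 - 17507) - 68/7) = 1/(-54858 - 68/7) = 1/(-384074/7) = -7/384074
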